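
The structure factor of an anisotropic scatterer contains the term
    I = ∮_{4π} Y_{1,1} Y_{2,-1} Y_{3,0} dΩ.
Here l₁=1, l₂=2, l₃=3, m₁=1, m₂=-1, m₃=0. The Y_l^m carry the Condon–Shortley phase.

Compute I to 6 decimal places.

m-sum 0 ✓  L=6 even ✓  1≤3≤3 ✓
Π(2lᵢ+1) = 3×5×7 = 105
triangle coeff Δ(1,2,3) = 1/105
Σ_t [0,0]: t=0:+1/4 = 1/4
(3j)²=3/35 [(1 2 3; 0 0 0)], sign=-1
Σ_t [0,0]: t=0:+1/12 = 1/12
(3j)²=1/35 [(1 2 3; 1 -1 0)], sign=-1
⇒ 4πI² = 9/35
I = (+1)√(9/35/(4π)) = 0.14304817

0.143048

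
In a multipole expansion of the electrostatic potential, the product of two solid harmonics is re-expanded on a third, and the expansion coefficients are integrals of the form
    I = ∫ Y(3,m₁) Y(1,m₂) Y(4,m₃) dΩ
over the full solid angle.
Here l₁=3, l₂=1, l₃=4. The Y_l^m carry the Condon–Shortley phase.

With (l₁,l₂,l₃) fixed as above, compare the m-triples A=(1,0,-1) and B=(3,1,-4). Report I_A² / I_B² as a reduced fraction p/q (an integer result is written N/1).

Shared (l₁,l₂,l₃)=(3,1,4): N and (l;000)² cancel in I_A²/I_B².
A: Δ = 0!·6!·2!/9! = 1/252; Racah Σ t=0..0: t=0:+1/48 = 1/48; ⇒ 3j(3 1 4; 1 0 -1)² = 5/84, sgn -1
B: Δ = 0!·6!·2!/9! = 1/252; Racah Σ t=0..0: t=0:+1/1440 = 1/1440; ⇒ 3j(3 1 4; 3 1 -4)² = 1/9, sgn +1
I_A²/I_B² = (5/84)/(1/9) = 15/28

15/28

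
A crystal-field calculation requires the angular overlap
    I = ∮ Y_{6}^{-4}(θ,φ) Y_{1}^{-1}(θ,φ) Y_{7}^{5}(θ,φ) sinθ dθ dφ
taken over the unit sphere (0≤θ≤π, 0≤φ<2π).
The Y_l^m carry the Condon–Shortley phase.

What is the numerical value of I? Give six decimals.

-0.284256

m-sum 0 ✓  L=14 even ✓  5≤7≤7 ✓
Π(2lᵢ+1) = 13×3×15 = 585
triangle coeff Δ(6,1,7) = 1/1365
Σ_t [0,0]: t=0:+1/518400 = 1/518400
(3j)²=7/195 [(6 1 7; 0 0 0)], sign=-1
Σ_t [0,0]: t=0:+1/14515200 = 1/14515200
(3j)²=22/455 [(6 1 7; -4 -1 5)], sign=+1
⇒ 4πI² = 66/65
I = (-1)√(66/65/(4π)) = -0.28425647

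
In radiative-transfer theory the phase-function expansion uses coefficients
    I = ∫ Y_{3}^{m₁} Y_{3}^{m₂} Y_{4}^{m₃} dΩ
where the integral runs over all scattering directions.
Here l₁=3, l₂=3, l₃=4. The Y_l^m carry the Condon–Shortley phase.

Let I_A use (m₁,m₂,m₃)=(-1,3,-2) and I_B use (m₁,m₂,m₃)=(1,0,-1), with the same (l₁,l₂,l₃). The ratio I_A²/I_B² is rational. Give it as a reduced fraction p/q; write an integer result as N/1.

18/5

l's match ⇒ only the (l;m) 3-j factors differ between A and B.
A: triangle coeff Δ(3,3,4) = 1/34650; Σ_t [2,2]: t=2:+1/192 = 1/192; (3j)²=3/77 [(3 3 4; -1 3 -2)], sign=+1
B: triangle coeff Δ(3,3,4) = 1/34650; Σ_t [0,2]: t=0:+1/48 t=1:−1/24 t=2:+1/288 = -5/288; (3j)²=5/462 [(3 3 4; 1 0 -1)], sign=+1
I_A²/I_B² = (3/77)/(5/462) = 18/5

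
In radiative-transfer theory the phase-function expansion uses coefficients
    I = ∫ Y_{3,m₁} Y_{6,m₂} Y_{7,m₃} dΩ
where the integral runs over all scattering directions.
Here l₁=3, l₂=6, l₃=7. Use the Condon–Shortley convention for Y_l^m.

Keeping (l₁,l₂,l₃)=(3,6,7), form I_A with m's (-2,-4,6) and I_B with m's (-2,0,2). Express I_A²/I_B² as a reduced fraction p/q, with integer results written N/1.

286/63

l's match ⇒ only the (l;m) 3-j factors differ between A and B.
A: triangle coeff Δ(3,6,7) = 1/2042040; Σ_t [1,2]: t=1:−1/8709120 t=2:+1/43545600 = -1/10886400; (3j)²=8/357 [(3 6 7; -2 -4 6)], sign=+1
B: triangle coeff Δ(3,6,7) = 1/2042040; Σ_t [1,2]: t=1:−1/345600 t=2:+1/207360 = 1/518400; (3j)²=12/2431 [(3 6 7; -2 0 2)], sign=-1
I_A²/I_B² = (8/357)/(12/2431) = 286/63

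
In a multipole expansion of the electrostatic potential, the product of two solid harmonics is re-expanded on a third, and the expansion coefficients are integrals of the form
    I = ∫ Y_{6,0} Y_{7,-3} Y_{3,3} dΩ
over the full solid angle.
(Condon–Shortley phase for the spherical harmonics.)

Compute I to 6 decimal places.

0.186383

Checks pass: Σm=0; 16 even; l₃=3∈[1,13].
(2·6+1)(2·7+1)(2·3+1) = 1365
Δ: 10! 2! 4! / 17! → 1/2042040
sum: t=4:+1/207360 t=5:−1/57600 t=6:+1/207360 = -1/129600
3j²(6 7 3; 0 0 0) = Δ·Π!·Σ² = 168/12155  (sign +1)
sum: t=4:+1/829440 = 1/829440
3j²(6 7 3; 0 -3 3) = Δ·Π!·Σ² = 225/9724  (sign +1)
combine: 4πI² = 1365·168/12155·225/9724 = 198450/454597
take √, sign +1: I = 0.18638345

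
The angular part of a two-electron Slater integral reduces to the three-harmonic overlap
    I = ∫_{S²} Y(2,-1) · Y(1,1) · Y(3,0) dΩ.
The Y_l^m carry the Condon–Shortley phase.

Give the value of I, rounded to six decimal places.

0.143048

Rules hold: Σm=0, L=6 even, 1≤3≤3.
N = 5·3·7 = 105
Δ = 0!·4!·2!/7! = 1/105
Racah Σ t=0..0: t=0:+1/4 = 1/4
⇒ 3j(2 1 3; 0 0 0)² = 3/35, sgn -1
Racah Σ t=0..0: t=0:+1/12 = 1/12
⇒ 3j(2 1 3; -1 1 0)² = 1/35, sgn -1
4πI² = N·(3j₀)²·(3jₘ)² = 9/35
I = +1·√(0.257143/4π) = 0.14304817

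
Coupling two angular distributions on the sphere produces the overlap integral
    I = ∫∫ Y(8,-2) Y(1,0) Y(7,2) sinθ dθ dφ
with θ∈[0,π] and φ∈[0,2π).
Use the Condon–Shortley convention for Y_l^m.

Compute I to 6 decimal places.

0.237007

Checks pass: Σm=0; 16 even; l₃=7∈[7,9].
(2·8+1)(2·1+1)(2·7+1) = 765
Δ: 2! 14! 0! / 17! → 1/2040
sum: t=1:−1/25401600 = -1/25401600
3j²(8 1 7; 0 0 0) = Δ·Π!·Σ² = 8/255  (sign +1)
sum: t=1:−1/43545600 = -1/43545600
3j²(8 1 7; -2 0 2) = Δ·Π!·Σ² = 1/34  (sign +1)
combine: 4πI² = 765·8/255·1/34 = 12/17
take √, sign +1: I = 0.23700703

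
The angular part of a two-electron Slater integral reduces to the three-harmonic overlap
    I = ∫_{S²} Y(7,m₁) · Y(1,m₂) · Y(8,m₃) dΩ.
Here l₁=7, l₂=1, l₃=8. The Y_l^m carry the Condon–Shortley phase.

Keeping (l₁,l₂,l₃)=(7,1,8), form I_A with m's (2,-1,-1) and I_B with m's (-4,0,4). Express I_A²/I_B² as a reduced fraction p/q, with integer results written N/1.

Shared (l₁,l₂,l₃)=(7,1,8): N and (l;000)² cancel in I_A²/I_B².
A: Δ = 0!·14!·2!/17! = 1/2040; Racah Σ t=0..0: t=0:+1/87091200 = 1/87091200; ⇒ 3j(7 1 8; 2 -1 -1)² = 7/680, sgn -1
B: Δ = 0!·14!·2!/17! = 1/2040; Racah Σ t=0..0: t=0:+1/239500800 = 1/239500800; ⇒ 3j(7 1 8; -4 0 4)² = 2/85, sgn +1
I_A²/I_B² = (7/680)/(2/85) = 7/16

7/16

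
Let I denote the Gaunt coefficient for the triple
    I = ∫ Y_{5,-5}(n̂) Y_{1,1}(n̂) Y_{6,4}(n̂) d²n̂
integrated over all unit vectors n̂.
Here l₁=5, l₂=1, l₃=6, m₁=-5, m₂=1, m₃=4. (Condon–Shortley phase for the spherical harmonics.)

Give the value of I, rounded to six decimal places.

0.040859

m-sum 0 ✓  L=12 even ✓  4≤6≤6 ✓
Π(2lᵢ+1) = 11×3×13 = 429
triangle coeff Δ(5,1,6) = 1/858
Σ_t [0,0]: t=0:+1/14400 = 1/14400
(3j)²=6/143 [(5 1 6; 0 0 0)], sign=+1
Σ_t [0,0]: t=0:+1/7257600 = 1/7257600
(3j)²=1/858 [(5 1 6; -5 1 4)], sign=+1
⇒ 4πI² = 3/143
I = (+1)√(3/143/(4π)) = 0.04085899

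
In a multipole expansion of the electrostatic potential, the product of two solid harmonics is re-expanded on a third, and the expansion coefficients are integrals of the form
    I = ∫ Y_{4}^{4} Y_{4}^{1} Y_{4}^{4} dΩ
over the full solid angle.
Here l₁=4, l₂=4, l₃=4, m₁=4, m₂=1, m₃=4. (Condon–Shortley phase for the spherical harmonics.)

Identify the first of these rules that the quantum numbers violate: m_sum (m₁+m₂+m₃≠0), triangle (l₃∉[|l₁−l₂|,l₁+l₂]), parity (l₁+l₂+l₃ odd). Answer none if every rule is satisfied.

m_sum

m₁+m₂+m₃ = 4 + 1 + 4 = 9  ✗
triangle: |4−4|=0 ≤ l₃=4 ≤ 4+4=8
parity: l₁+l₂+l₃ = 12 is even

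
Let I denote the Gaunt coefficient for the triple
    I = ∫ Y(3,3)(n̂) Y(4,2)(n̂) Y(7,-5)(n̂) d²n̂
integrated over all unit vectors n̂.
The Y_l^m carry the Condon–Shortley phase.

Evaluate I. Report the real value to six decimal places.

m-sum 0 ✓  L=14 even ✓  1≤7≤7 ✓
Π(2lᵢ+1) = 7×9×15 = 945
triangle coeff Δ(3,4,7) = 1/45045
Σ_t [0,0]: t=0:+1/20736 = 1/20736
(3j)²=35/1287 [(3 4 7; 0 0 0)], sign=-1
Σ_t [0,0]: t=0:+1/1036800 = 1/1036800
(3j)²=4/195 [(3 4 7; 3 2 -5)], sign=+1
⇒ 4πI² = 980/1859
I = (-1)√(980/1859/(4π)) = -0.20481814

-0.204818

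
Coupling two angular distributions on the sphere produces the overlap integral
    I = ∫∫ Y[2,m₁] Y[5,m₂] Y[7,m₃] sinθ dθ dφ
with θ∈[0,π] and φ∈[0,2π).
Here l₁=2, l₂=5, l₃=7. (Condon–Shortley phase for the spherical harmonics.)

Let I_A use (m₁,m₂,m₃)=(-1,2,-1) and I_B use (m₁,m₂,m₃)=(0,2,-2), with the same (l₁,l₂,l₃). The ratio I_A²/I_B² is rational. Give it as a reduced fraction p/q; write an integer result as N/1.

l's match ⇒ only the (l;m) 3-j factors differ between A and B.
A: triangle coeff Δ(2,5,7) = 1/15015; Σ_t [0,0]: t=0:+1/181440 = 1/181440; (3j)²=32/3003 [(2 5 7; -1 2 -1)], sign=+1
B: triangle coeff Δ(2,5,7) = 1/15015; Σ_t [0,0]: t=0:+1/120960 = 1/120960; (3j)²=24/1001 [(2 5 7; 0 2 -2)], sign=-1
I_A²/I_B² = (32/3003)/(24/1001) = 4/9

4/9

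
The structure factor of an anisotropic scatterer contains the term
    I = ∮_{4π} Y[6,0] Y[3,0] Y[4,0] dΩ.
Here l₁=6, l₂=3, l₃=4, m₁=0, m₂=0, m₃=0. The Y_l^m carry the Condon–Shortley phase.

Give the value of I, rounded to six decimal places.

0.000000

Σlᵢ=13 odd — θ-integrand is odd under cosθ→−cosθ; I=0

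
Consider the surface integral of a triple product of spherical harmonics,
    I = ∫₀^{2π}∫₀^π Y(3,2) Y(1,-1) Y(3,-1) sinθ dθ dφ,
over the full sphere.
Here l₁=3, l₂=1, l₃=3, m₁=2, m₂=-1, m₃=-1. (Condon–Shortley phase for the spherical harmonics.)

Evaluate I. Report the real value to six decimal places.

0.000000

L=7 odd ⇒ parity kills the (l;000) factor ⇒ I = 0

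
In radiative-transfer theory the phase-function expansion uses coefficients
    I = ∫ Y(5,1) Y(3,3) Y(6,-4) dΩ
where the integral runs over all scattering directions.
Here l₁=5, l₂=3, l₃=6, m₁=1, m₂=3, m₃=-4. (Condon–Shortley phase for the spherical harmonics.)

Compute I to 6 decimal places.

-0.190675

m-sum 0 ✓  L=14 even ✓  2≤6≤8 ✓
Π(2lᵢ+1) = 11×7×13 = 1001
triangle coeff Δ(5,3,6) = 1/675675
Σ_t [0,2]: t=0:+1/8640 t=1:−1/2304 t=2:+1/8640 = -7/34560
(3j)²=7/429 [(5 3 6; 0 0 0)], sign=-1
Σ_t [2,2]: t=2:+1/69120 = 1/69120
(3j)²=4/143 [(5 3 6; 1 3 -4)], sign=+1
⇒ 4πI² = 196/429
I = (-1)√(196/429/(4π)) = -0.19067531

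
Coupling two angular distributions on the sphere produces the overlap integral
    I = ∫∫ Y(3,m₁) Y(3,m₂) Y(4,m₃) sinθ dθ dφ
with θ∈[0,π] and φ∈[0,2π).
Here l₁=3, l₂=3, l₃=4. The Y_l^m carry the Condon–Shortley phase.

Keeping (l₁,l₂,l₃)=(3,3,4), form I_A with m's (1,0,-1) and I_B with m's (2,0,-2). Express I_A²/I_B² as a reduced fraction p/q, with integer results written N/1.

l's match ⇒ only the (l;m) 3-j factors differ between A and B.
A: triangle coeff Δ(3,3,4) = 1/34650; Σ_t [0,2]: t=0:+1/48 t=1:−1/24 t=2:+1/288 = -5/288; (3j)²=5/462 [(3 3 4; 1 0 -1)], sign=+1
B: triangle coeff Δ(3,3,4) = 1/34650; Σ_t [0,1]: t=0:+1/72 t=1:−1/96 = 1/288; (3j)²=1/462 [(3 3 4; 2 0 -2)], sign=+1
I_A²/I_B² = (5/462)/(1/462) = 5/1

5/1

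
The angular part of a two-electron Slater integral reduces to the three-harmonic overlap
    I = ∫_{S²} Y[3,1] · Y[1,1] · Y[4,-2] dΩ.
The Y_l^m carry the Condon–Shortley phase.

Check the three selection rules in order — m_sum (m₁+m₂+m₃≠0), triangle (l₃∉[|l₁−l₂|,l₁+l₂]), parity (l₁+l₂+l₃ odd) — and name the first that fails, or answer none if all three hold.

azimuthal sum: 1 + 1 − 2 = 0  ✓
2 ≤ 4 ≤ 4 (triangle on l)  ✓
L = 3 + 1 + 4 = 8 (even)  ✓

none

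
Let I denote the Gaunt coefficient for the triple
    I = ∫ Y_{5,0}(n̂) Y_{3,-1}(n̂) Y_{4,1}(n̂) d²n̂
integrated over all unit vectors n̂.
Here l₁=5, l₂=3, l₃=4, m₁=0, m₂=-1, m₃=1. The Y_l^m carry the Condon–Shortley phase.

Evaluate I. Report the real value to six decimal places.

Rules hold: Σm=0, L=12 even, 2≤4≤8.
N = 11·7·9 = 693
Δ = 4!·6!·2!/13! = 1/180180
Racah Σ t=1..3: t=1:−1/576 t=2:+1/144 t=3:−1/576 = 1/288
⇒ 3j(5 3 4; 0 0 0)² = 20/1001, sgn +1
Racah Σ t=0..2: t=0:+1/5760 t=1:−1/288 t=2:+1/288 = 1/5760
⇒ 3j(5 3 4; 0 -1 1)² = 1/12012, sgn -1
4πI² = N·(3j₀)²·(3jₘ)² = 15/13013
I = -1·√(0.00115269/4π) = -0.00957750

-0.009577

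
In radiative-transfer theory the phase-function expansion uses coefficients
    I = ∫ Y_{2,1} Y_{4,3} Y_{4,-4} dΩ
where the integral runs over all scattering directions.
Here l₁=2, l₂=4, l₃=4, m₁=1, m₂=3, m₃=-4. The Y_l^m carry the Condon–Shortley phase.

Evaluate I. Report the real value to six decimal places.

Rules hold: Σm=0, L=10 even, 2≤4≤6.
N = 5·9·9 = 405
Δ = 2!·2!·6!/11! = 1/13860
Racah Σ t=0..2: t=0:+1/192 t=1:−1/36 t=2:+1/192 = -5/288
⇒ 3j(2 4 4; 0 0 0)² = 20/693, sgn -1
Racah Σ t=1..1: t=1:−1/1440 = -1/1440
⇒ 3j(2 4 4; 1 3 -4)² = 7/165, sgn -1
4πI² = N·(3j₀)²·(3jₘ)² = 60/121
I = +1·√(0.495868/4π) = 0.19864517

0.198645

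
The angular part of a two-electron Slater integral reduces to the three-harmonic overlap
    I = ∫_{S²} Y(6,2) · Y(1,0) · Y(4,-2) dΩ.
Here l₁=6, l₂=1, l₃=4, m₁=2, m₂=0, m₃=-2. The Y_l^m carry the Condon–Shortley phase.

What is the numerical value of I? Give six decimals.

|6−1|≤4≤6+1 violated ⇒ I = 0

0.000000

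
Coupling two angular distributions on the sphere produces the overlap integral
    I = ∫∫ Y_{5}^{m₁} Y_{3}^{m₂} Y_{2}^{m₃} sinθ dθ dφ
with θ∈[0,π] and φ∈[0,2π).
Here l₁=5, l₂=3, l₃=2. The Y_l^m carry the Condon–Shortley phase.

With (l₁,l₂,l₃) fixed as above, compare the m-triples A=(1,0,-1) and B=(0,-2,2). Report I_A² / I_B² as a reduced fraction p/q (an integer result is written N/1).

Same 5,3,2: normalisation and zero-m 3j drop out of the ratio.
A: Δ: 6! 4! 0! / 11! → 1/2310; sum: t=3:−1/216 = -1/216; 3j²(5 3 2; 1 0 -1) = Δ·Π!·Σ² = 8/231  (sign +1)
B: Δ: 6! 4! 0! / 11! → 1/2310; sum: t=1:−1/2880 = -1/2880; 3j²(5 3 2; 0 -2 2) = Δ·Π!·Σ² = 1/462  (sign -1)
I_A²/I_B² = (8/231)/(1/462) = 16/1

16/1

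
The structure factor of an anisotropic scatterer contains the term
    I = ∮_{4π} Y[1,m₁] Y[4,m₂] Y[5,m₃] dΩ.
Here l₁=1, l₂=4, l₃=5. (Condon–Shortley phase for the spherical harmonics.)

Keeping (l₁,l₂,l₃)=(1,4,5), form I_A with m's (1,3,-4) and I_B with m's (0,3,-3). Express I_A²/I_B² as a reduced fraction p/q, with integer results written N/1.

Shared (l₁,l₂,l₃)=(1,4,5): N and (l;000)² cancel in I_A²/I_B².
A: Δ = 0!·2!·8!/11! = 1/495; Racah Σ t=0..0: t=0:+1/10080 = 1/10080; ⇒ 3j(1 4 5; 1 3 -4)² = 4/55, sgn -1
B: Δ = 0!·2!·8!/11! = 1/495; Racah Σ t=0..0: t=0:+1/5040 = 1/5040; ⇒ 3j(1 4 5; 0 3 -3)² = 16/495, sgn +1
I_A²/I_B² = (4/55)/(16/495) = 9/4

9/4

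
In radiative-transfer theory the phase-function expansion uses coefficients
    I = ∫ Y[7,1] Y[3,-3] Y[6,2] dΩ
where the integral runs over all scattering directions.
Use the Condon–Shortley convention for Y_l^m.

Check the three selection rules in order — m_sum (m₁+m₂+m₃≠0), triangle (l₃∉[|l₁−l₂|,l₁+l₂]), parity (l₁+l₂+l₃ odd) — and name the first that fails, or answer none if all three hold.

azimuthal sum: 1 − 3 + 2 = 0  ✓
4 ≤ 6 ≤ 10 (triangle on l)  ✓
L = 7 + 3 + 6 = 16 (even)  ✓

none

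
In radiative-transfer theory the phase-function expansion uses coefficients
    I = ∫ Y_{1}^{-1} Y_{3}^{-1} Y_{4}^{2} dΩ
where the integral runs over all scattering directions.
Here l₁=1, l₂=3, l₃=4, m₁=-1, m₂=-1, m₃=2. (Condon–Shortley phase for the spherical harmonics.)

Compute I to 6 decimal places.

0.238414

Rules hold: Σm=0, L=8 even, 2≤4≤4.
N = 3·7·9 = 189
Δ = 0!·2!·6!/9! = 1/252
Racah Σ t=0..0: t=0:+1/36 = 1/36
⇒ 3j(1 3 4; 0 0 0)² = 4/63, sgn +1
Racah Σ t=0..0: t=0:+1/96 = 1/96
⇒ 3j(1 3 4; -1 -1 2)² = 5/84, sgn +1
4πI² = N·(3j₀)²·(3jₘ)² = 5/7
I = +1·√(0.714286/4π) = 0.23841361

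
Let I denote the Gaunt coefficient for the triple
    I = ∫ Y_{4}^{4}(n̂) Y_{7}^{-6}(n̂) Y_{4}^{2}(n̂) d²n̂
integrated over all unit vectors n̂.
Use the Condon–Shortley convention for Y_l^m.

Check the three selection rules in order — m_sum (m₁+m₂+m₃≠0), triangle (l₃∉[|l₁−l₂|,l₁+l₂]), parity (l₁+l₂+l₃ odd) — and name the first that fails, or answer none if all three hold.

azimuthal sum: 4 − 6 + 2 = 0  ✓
3 ≤ 4 ≤ 11 (triangle on l)  ✓
L = 4 + 7 + 4 = 15 (odd)  ✗

parity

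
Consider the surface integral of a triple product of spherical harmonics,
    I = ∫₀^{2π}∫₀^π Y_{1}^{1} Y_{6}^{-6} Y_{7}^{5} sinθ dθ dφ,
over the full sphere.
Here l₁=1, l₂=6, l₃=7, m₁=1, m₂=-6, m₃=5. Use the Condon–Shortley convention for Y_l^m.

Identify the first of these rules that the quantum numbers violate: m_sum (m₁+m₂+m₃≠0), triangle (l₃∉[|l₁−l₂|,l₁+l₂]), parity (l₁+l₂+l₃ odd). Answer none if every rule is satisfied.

azimuthal sum: 1 − 6 + 5 = 0  ✓
5 ≤ 7 ≤ 7 (triangle on l)  ✓
L = 1 + 6 + 7 = 14 (even)  ✓

none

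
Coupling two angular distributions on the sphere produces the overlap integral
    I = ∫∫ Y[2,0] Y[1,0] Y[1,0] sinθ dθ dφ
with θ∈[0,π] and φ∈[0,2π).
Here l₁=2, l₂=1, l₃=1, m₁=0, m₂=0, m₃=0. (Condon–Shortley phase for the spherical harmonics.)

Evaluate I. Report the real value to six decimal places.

0.252313

Rules hold: Σm=0, L=4 even, 1≤1≤3.
N = 5·3·3 = 45
Δ = 2!·2!·0!/5! = 1/30
Racah Σ t=1..1: t=1:−1/1 = -1/1
⇒ 3j(2 1 1; 0 0 0)² = 2/15, sgn +1
(m-triple is (0,0,0) — same symbol as above.)
4πI² = N·(3j₀)²·(3jₘ)² = 4/5
I = +1·√(0.8/4π) = 0.25231325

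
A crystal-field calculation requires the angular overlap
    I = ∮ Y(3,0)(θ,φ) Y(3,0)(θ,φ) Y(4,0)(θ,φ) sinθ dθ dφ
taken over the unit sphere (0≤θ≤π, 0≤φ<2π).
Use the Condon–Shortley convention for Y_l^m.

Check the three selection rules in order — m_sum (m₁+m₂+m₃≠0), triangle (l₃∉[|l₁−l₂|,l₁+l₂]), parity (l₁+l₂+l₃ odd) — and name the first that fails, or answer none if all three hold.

none

azimuthal sum: 0 + 0 + 0 = 0  ✓
0 ≤ 4 ≤ 6 (triangle on l)  ✓
L = 3 + 3 + 4 = 10 (even)  ✓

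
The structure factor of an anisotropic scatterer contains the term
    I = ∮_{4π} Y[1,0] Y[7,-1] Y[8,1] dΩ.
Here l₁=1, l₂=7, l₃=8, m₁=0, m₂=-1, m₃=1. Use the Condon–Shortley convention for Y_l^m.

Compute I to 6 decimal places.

Checks pass: Σm=0; 16 even; l₃=8∈[6,8].
(2·1+1)(2·7+1)(2·8+1) = 765
Δ: 0! 2! 14! / 17! → 1/2040
sum: t=0:+1/25401600 = 1/25401600
3j²(1 7 8; 0 0 0) = Δ·Π!·Σ² = 8/255  (sign +1)
sum: t=0:+1/29030400 = 1/29030400
3j²(1 7 8; 0 -1 1) = Δ·Π!·Σ² = 21/680  (sign -1)
combine: 4πI² = 765·8/255·21/680 = 63/85
take √, sign -1: I = -0.24285994

-0.242860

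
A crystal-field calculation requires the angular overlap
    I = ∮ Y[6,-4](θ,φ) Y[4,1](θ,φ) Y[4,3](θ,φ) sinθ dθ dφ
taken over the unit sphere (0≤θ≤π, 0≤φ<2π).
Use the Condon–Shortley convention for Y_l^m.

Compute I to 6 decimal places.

Checks pass: Σm=0; 14 even; l₃=4∈[2,10].
(2·6+1)(2·4+1)(2·4+1) = 1053
Δ: 6! 6! 2! / 15! → 1/1261260
sum: t=2:+1/4608 t=3:−1/1296 t=4:+1/4608 = -7/20736
3j²(6 4 4; 0 0 0) = Δ·Π!·Σ² = 20/1287  (sign -1)
sum: t=4:+1/34560 t=5:−1/28800 = -1/172800
3j²(6 4 4; -4 1 3) = Δ·Π!·Σ² = 1/1430  (sign +1)
combine: 4πI² = 1053·20/1287·1/1430 = 18/1573
take √, sign -1: I = -0.03017637

-0.030176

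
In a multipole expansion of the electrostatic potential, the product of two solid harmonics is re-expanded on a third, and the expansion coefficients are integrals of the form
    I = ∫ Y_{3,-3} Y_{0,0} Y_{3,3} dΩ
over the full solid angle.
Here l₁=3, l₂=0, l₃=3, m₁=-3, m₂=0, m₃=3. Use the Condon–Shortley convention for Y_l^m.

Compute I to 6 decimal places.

-0.282095

Checks pass: Σm=0; 6 even; l₃=3∈[3,3].
(2·3+1)(2·0+1)(2·3+1) = 49
Δ: 0! 6! 0! / 7! → 1/7
sum: t=0:+1/36 = 1/36
3j²(3 0 3; 0 0 0) = Δ·Π!·Σ² = 1/7  (sign -1)
sum: t=0:+1/720 = 1/720
3j²(3 0 3; -3 0 3) = Δ·Π!·Σ² = 1/7  (sign +1)
combine: 4πI² = 49·1/7·1/7 = 1/1
take √, sign -1: I = -0.28209479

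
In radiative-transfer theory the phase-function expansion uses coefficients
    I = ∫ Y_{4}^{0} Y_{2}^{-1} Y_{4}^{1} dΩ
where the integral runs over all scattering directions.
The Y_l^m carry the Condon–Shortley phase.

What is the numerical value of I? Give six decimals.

Checks pass: Σm=0; 10 even; l₃=4∈[2,6].
(2·4+1)(2·2+1)(2·4+1) = 405
Δ: 2! 6! 2! / 11! → 1/13860
sum: t=0:+1/192 t=1:−1/36 t=2:+1/192 = -5/288
3j²(4 2 4; 0 0 0) = Δ·Π!·Σ² = 20/693  (sign -1)
sum: t=0:+1/96 t=1:−1/72 = -1/288
3j²(4 2 4; 0 -1 1) = Δ·Π!·Σ² = 1/462  (sign +1)
combine: 4πI² = 405·20/693·1/462 = 150/5929
take √, sign -1: I = -0.04486937

-0.044869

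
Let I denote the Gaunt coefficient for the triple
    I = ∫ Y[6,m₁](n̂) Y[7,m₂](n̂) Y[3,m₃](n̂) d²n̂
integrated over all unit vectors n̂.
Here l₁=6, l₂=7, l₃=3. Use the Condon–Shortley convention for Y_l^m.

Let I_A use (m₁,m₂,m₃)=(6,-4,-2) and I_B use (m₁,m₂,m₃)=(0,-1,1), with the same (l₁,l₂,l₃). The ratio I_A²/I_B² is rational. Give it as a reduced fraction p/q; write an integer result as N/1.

1210/1183

Same 6,7,3: normalisation and zero-m 3j drop out of the ratio.
A: Δ: 10! 2! 4! / 17! → 1/2042040; sum: t=0:+1/43545600 = 1/43545600; 3j²(6 7 3; 6 -4 -2) = Δ·Π!·Σ² = 11/3094  (sign -1)
B: Δ: 10! 2! 4! / 17! → 1/2042040; sum: t=4:+1/138240 t=5:−1/86400 t=6:+1/829440 = -13/4147200; 3j²(6 7 3; 0 -1 1) = Δ·Π!·Σ² = 13/3740  (sign -1)
I_A²/I_B² = (11/3094)/(13/3740) = 1210/1183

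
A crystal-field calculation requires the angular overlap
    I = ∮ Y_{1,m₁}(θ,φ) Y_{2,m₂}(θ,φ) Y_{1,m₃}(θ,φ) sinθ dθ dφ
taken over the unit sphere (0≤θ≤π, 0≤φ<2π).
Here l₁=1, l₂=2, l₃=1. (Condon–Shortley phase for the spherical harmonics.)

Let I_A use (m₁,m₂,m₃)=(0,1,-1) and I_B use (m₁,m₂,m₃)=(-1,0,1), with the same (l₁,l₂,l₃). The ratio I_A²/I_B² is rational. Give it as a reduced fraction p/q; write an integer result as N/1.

l's match ⇒ only the (l;m) 3-j factors differ between A and B.
A: triangle coeff Δ(1,2,1) = 1/30; Σ_t [1,1]: t=1:−1/2 = -1/2; (3j)²=1/10 [(1 2 1; 0 1 -1)], sign=-1
B: triangle coeff Δ(1,2,1) = 1/30; Σ_t [2,2]: t=2:+1/4 = 1/4; (3j)²=1/30 [(1 2 1; -1 0 1)], sign=+1
I_A²/I_B² = (1/10)/(1/30) = 3/1

3/1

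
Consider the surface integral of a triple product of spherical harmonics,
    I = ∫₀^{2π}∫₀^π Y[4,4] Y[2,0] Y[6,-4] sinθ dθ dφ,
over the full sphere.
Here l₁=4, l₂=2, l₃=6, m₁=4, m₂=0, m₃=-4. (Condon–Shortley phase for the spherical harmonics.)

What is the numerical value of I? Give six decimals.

0.106690

Rules hold: Σm=0, L=12 even, 2≤6≤6.
N = 9·5·13 = 585
Δ = 0!·8!·4!/13! = 1/6435
Racah Σ t=0..0: t=0:+1/2304 = 1/2304
⇒ 3j(4 2 6; 0 0 0)² = 5/143, sgn +1
Racah Σ t=0..0: t=0:+1/161280 = 1/161280
⇒ 3j(4 2 6; 4 0 -4)² = 1/143, sgn +1
4πI² = N·(3j₀)²·(3jₘ)² = 225/1573
I = +1·√(0.143039/4π) = 0.10668957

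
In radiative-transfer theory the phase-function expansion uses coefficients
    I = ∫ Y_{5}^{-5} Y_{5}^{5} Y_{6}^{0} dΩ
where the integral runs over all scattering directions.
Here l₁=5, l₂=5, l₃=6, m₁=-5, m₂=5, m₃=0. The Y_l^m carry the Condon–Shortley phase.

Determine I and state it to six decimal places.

Checks pass: Σm=0; 16 even; l₃=6∈[0,10].
(2·5+1)(2·5+1)(2·6+1) = 1573
Δ: 4! 6! 6! / 17! → 1/28588560
sum: t=0:+1/345600 t=1:−1/13824 t=2:+1/5184 t=3:−1/13824 t=4:+1/345600 = 7/129600
3j²(5 5 6; 0 0 0) = Δ·Π!·Σ² = 80/7293  (sign +1)
sum: t=4:+1/12441600 = 1/12441600
3j²(5 5 6; -5 5 0) = Δ·Π!·Σ² = 15/9724  (sign +1)
combine: 4πI² = 1573·80/7293·15/9724 = 100/3757
take √, sign +1: I = 0.04602295

0.046023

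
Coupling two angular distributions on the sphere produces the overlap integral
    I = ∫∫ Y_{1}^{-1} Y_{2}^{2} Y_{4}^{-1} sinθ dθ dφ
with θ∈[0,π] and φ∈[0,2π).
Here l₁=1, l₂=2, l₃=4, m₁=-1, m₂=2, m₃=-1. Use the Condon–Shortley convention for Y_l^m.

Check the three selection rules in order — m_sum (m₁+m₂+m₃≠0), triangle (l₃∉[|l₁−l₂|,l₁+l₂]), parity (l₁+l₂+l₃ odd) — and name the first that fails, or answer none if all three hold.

triangle

azimuthal sum: -1 + 2 − 1 = 0  ✓
1 ≤ 4 ≤ 3 (triangle on l)  ✗
L = 1 + 2 + 4 = 7 (odd)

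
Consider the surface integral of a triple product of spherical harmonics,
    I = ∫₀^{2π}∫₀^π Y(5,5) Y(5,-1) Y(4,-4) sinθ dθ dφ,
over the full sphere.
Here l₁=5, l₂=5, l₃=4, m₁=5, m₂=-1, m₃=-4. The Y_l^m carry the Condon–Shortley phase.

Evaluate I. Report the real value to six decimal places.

-0.075170

Rules hold: Σm=0, L=14 even, 0≤4≤10.
N = 11·11·9 = 1089
Δ = 6!·4!·4!/15! = 1/3153150
Racah Σ t=1..5: t=1:−1/69120 t=2:+1/1728 t=3:−1/576 t=4:+1/1728 t=5:−1/69120 = -7/11520
⇒ 3j(5 5 4; 0 0 0)² = 2/143, sgn -1
Racah Σ t=0..0: t=0:+1/414720 = 1/414720
⇒ 3j(5 5 4; 5 -1 -4)² = 2/429, sgn +1
4πI² = N·(3j₀)²·(3jₘ)² = 12/169
I = -1·√(0.0710059/4π) = -0.07516962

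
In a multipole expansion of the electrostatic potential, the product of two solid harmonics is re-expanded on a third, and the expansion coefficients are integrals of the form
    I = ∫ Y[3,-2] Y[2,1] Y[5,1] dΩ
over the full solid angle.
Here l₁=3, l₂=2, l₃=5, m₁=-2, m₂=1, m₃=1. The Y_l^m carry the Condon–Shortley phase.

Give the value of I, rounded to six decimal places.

-0.117387

Rules hold: Σm=0, L=10 even, 1≤5≤5.
N = 7·5·11 = 385
Δ = 0!·6!·4!/11! = 1/2310
Racah Σ t=0..0: t=0:+1/144 = 1/144
⇒ 3j(3 2 5; 0 0 0)² = 10/231, sgn -1
Racah Σ t=0..0: t=0:+1/720 = 1/720
⇒ 3j(3 2 5; -2 1 1)² = 4/385, sgn +1
4πI² = N·(3j₀)²·(3jₘ)² = 40/231
I = -1·√(0.17316/4π) = -0.11738675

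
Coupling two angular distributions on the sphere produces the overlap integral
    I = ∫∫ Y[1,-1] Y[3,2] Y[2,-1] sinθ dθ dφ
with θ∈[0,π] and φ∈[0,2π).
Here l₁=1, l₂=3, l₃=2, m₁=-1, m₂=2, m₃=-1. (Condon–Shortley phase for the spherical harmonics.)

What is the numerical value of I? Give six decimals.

0.261169

Rules hold: Σm=0, L=6 even, 2≤2≤4.
N = 3·7·5 = 105
Δ = 2!·0!·4!/7! = 1/105
Racah Σ t=1..1: t=1:−1/4 = -1/4
⇒ 3j(1 3 2; 0 0 0)² = 3/35, sgn -1
Racah Σ t=2..2: t=2:+1/12 = 1/12
⇒ 3j(1 3 2; -1 2 -1)² = 2/21, sgn -1
4πI² = N·(3j₀)²·(3jₘ)² = 6/7
I = +1·√(0.857143/4π) = 0.26116903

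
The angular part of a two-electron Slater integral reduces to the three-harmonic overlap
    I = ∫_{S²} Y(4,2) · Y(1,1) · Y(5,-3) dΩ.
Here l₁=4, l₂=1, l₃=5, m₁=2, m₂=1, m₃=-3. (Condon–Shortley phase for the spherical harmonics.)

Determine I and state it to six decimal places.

-0.259847

m-sum 0 ✓  L=10 even ✓  3≤5≤5 ✓
Π(2lᵢ+1) = 9×3×11 = 297
triangle coeff Δ(4,1,5) = 1/495
Σ_t [0,0]: t=0:+1/576 = 1/576
(3j)²=5/99 [(4 1 5; 0 0 0)], sign=-1
Σ_t [0,0]: t=0:+1/2880 = 1/2880
(3j)²=28/495 [(4 1 5; 2 1 -3)], sign=+1
⇒ 4πI² = 28/33
I = (-1)√(28/33/(4π)) = -0.25984664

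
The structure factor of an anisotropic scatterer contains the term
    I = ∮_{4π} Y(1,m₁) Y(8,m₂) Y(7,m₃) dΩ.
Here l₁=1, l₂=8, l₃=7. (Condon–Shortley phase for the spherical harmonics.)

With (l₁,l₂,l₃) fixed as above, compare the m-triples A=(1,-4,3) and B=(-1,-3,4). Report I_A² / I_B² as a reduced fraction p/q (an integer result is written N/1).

Same 1,8,7: normalisation and zero-m 3j drop out of the ratio.
A: Δ: 2! 0! 14! / 17! → 1/2040; sum: t=0:+1/174182400 = 1/174182400; 3j²(1 8 7; 1 -4 3) = Δ·Π!·Σ² = 11/340  (sign +1)
B: Δ: 2! 0! 14! / 17! → 1/2040; sum: t=2:+1/479001600 = 1/479001600; 3j²(1 8 7; -1 -3 4) = Δ·Π!·Σ² = 1/204  (sign -1)
I_A²/I_B² = (11/340)/(1/204) = 33/5

33/5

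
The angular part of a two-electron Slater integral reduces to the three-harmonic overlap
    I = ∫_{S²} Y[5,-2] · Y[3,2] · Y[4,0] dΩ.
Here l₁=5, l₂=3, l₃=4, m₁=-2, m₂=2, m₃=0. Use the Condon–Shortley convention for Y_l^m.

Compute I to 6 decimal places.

m-sum 0 ✓  L=12 even ✓  2≤4≤8 ✓
Π(2lᵢ+1) = 11×7×9 = 693
triangle coeff Δ(5,3,4) = 1/180180
Σ_t [1,3]: t=1:−1/576 t=2:+1/144 t=3:−1/576 = 1/288
(3j)²=20/1001 [(5 3 4; 0 0 0)], sign=+1
Σ_t [3,4]: t=3:−1/576 t=4:+1/864 = -1/1728
(3j)²=5/1287 [(5 3 4; -2 2 0)], sign=-1
⇒ 4πI² = 100/1859
I = (-1)√(100/1859/(4π)) = -0.06542675

-0.065427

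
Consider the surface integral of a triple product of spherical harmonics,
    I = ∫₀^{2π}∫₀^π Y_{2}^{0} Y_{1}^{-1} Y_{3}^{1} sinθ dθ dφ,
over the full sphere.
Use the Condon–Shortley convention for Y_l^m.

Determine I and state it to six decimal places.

m-sum 0 ✓  L=6 even ✓  1≤3≤3 ✓
Π(2lᵢ+1) = 5×3×7 = 105
triangle coeff Δ(2,1,3) = 1/105
Σ_t [0,0]: t=0:+1/4 = 1/4
(3j)²=3/35 [(2 1 3; 0 0 0)], sign=-1
Σ_t [0,0]: t=0:+1/8 = 1/8
(3j)²=2/35 [(2 1 3; 0 -1 1)], sign=+1
⇒ 4πI² = 18/35
I = (-1)√(18/35/(4π)) = -0.20230066

-0.202301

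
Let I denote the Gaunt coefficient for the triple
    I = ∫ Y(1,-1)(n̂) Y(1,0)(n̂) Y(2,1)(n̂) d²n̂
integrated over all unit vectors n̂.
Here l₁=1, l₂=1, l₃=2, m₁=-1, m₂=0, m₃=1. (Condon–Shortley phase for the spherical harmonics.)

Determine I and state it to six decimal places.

Rules hold: Σm=0, L=4 even, 0≤2≤2.
N = 3·3·5 = 45
Δ = 0!·2!·2!/5! = 1/30
Racah Σ t=0..0: t=0:+1/1 = 1/1
⇒ 3j(1 1 2; 0 0 0)² = 2/15, sgn +1
Racah Σ t=0..0: t=0:+1/2 = 1/2
⇒ 3j(1 1 2; -1 0 1)² = 1/10, sgn -1
4πI² = N·(3j₀)²·(3jₘ)² = 3/5
I = -1·√(0.6/4π) = -0.21850969

-0.218510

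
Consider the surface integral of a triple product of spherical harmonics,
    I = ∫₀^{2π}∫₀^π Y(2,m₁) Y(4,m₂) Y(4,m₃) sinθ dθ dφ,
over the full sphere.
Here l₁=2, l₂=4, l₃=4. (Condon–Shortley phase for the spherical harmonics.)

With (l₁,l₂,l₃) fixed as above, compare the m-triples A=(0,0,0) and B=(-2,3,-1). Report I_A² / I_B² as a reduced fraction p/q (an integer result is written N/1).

200/189

Same 2,4,4: normalisation and zero-m 3j drop out of the ratio.
A: Δ: 2! 2! 6! / 11! → 1/13860; sum: t=0:+1/192 t=1:−1/36 t=2:+1/192 = -5/288; 3j²(2 4 4; 0 0 0) = Δ·Π!·Σ² = 20/693  (sign -1)
B: Δ: 2! 2! 6! / 11! → 1/13860; sum: t=2:+1/480 = 1/480; 3j²(2 4 4; -2 3 -1) = Δ·Π!·Σ² = 3/110  (sign -1)
I_A²/I_B² = (20/693)/(3/110) = 200/189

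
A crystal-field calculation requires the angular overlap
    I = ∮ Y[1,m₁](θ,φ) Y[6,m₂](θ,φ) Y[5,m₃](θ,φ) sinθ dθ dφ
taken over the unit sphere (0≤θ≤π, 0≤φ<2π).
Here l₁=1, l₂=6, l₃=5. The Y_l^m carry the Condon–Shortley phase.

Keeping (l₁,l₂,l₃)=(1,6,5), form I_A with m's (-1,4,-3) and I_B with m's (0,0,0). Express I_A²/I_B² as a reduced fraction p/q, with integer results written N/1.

Shared (l₁,l₂,l₃)=(1,6,5): N and (l;000)² cancel in I_A²/I_B².
A: Δ = 2!·0!·10!/13! = 1/858; Racah Σ t=2..2: t=2:+1/161280 = 1/161280; ⇒ 3j(1 6 5; -1 4 -3)² = 15/286, sgn +1
B: Δ = 2!·0!·10!/13! = 1/858; Racah Σ t=1..1: t=1:−1/14400 = -1/14400; ⇒ 3j(1 6 5; 0 0 0)² = 6/143, sgn +1
I_A²/I_B² = (15/286)/(6/143) = 5/4

5/4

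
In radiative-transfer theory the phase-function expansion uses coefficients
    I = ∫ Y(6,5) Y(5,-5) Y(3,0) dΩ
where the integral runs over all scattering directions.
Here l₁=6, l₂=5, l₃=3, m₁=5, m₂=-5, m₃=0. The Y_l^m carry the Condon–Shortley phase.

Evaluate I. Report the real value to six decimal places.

Checks pass: Σm=0; 14 even; l₃=3∈[1,11].
(2·6+1)(2·5+1)(2·3+1) = 1001
Δ: 8! 4! 2! / 15! → 1/675675
sum: t=3:−1/8640 t=4:+1/2304 t=5:−1/8640 = 7/34560
3j²(6 5 3; 0 0 0) = Δ·Π!·Σ² = 7/429  (sign -1)
sum: t=0:+1/483840 = 1/483840
3j²(6 5 3; 5 -5 0) = Δ·Π!·Σ² = 3/91  (sign -1)
combine: 4πI² = 1001·7/429·3/91 = 7/13
take √, sign +1: I = 0.20700098

0.207001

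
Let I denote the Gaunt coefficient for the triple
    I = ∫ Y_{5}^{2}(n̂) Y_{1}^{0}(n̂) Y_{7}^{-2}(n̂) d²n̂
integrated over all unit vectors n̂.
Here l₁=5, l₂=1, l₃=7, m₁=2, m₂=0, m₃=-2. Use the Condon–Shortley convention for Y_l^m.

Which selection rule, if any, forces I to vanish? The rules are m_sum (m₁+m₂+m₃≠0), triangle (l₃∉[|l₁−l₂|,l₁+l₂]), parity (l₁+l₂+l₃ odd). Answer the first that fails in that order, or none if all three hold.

m₁+m₂+m₃ = 2 + 0 − 2 = 0  ✓
triangle: |5−1|=4 ≤ l₃=7 ≤ 5+1=6  ✗
parity: l₁+l₂+l₃ = 13 is odd

triangle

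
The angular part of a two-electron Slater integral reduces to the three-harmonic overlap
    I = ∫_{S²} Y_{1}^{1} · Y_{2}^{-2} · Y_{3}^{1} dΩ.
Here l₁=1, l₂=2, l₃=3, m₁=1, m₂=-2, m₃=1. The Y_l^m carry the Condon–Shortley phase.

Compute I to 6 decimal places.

-0.082589

m-sum 0 ✓  L=6 even ✓  1≤3≤3 ✓
Π(2lᵢ+1) = 3×5×7 = 105
triangle coeff Δ(1,2,3) = 1/105
Σ_t [0,0]: t=0:+1/4 = 1/4
(3j)²=3/35 [(1 2 3; 0 0 0)], sign=-1
Σ_t [0,0]: t=0:+1/48 = 1/48
(3j)²=1/105 [(1 2 3; 1 -2 1)], sign=+1
⇒ 4πI² = 3/35
I = (-1)√(3/35/(4π)) = -0.08258890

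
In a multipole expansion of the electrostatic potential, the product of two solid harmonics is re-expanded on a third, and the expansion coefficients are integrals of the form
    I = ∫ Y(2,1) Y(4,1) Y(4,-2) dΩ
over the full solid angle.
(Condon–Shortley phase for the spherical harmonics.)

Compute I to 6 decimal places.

m-sum 0 ✓  L=10 even ✓  2≤4≤6 ✓
Π(2lᵢ+1) = 5×9×9 = 405
triangle coeff Δ(2,4,4) = 1/13860
Σ_t [0,2]: t=0:+1/192 t=1:−1/36 t=2:+1/192 = -5/288
(3j)²=20/693 [(2 4 4; 0 0 0)], sign=-1
Σ_t [0,1]: t=0:+1/240 t=1:−1/96 = -1/160
(3j)²=27/1540 [(2 4 4; 1 1 -2)], sign=-1
⇒ 4πI² = 1215/5929
I = (+1)√(1215/5929/(4π)) = 0.12770047

0.127700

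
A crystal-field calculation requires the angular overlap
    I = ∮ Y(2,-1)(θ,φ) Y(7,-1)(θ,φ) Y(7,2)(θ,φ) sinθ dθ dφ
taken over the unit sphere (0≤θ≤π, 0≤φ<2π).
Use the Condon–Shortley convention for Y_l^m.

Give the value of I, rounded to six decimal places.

0.077064

Checks pass: Σm=0; 16 even; l₃=7∈[5,9].
(2·2+1)(2·7+1)(2·7+1) = 1125
Δ: 2! 2! 12! / 17! → 1/185640
sum: t=0:+1/2419200 t=1:−1/518400 t=2:+1/2419200 = -1/907200
3j²(2 7 7; 0 0 0) = Δ·Π!·Σ² = 56/3315  (sign +1)
sum: t=1:−1/1209600 t=2:+1/1935360 = -1/3225600
3j²(2 7 7; -1 -1 2) = Δ·Π!·Σ² = 243/61880  (sign +1)
combine: 4πI² = 1125·56/3315·243/61880 = 3645/48841
take √, sign +1: I = 0.07706400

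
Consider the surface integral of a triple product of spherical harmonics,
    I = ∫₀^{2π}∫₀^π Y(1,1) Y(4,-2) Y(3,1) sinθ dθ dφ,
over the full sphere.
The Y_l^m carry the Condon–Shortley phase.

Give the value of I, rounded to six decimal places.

0.238414

m-sum 0 ✓  L=8 even ✓  3≤3≤5 ✓
Π(2lᵢ+1) = 3×9×7 = 189
triangle coeff Δ(1,4,3) = 1/252
Σ_t [1,1]: t=1:−1/36 = -1/36
(3j)²=4/63 [(1 4 3; 0 0 0)], sign=+1
Σ_t [0,0]: t=0:+1/96 = 1/96
(3j)²=5/84 [(1 4 3; 1 -2 1)], sign=+1
⇒ 4πI² = 5/7
I = (+1)√(5/7/(4π)) = 0.23841361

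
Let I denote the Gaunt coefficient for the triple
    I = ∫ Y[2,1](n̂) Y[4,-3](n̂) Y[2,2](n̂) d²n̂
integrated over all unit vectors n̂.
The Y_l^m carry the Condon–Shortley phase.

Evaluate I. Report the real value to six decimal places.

-0.238414

Checks pass: Σm=0; 8 even; l₃=2∈[2,6].
(2·2+1)(2·4+1)(2·2+1) = 225
Δ: 4! 0! 4! / 9! → 1/630
sum: t=2:+1/16 = 1/16
3j²(2 4 2; 0 0 0) = Δ·Π!·Σ² = 2/35  (sign +1)
sum: t=1:−1/144 = -1/144
3j²(2 4 2; 1 -3 2) = Δ·Π!·Σ² = 1/18  (sign -1)
combine: 4πI² = 225·2/35·1/18 = 5/7
take √, sign -1: I = -0.23841361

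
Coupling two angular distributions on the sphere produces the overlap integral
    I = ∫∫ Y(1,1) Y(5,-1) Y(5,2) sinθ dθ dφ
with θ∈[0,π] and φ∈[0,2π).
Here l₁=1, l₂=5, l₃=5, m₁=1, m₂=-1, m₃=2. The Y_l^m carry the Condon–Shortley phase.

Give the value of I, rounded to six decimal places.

m-sum = 1 − 1 + 2 = 2 ≠ 0 ⇒ I = 0

0.000000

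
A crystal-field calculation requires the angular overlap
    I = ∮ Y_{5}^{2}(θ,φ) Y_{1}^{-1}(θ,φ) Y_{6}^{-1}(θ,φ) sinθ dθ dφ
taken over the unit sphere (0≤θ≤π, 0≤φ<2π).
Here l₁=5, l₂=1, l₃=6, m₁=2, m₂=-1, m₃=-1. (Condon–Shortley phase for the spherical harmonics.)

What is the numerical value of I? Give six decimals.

m-sum 0 ✓  L=12 even ✓  4≤6≤6 ✓
Π(2lᵢ+1) = 11×3×13 = 429
triangle coeff Δ(5,1,6) = 1/858
Σ_t [0,0]: t=0:+1/14400 = 1/14400
(3j)²=6/143 [(5 1 6; 0 0 0)], sign=+1
Σ_t [0,0]: t=0:+1/60480 = 1/60480
(3j)²=5/429 [(5 1 6; 2 -1 -1)], sign=-1
⇒ 4πI² = 30/143
I = (-1)√(30/143/(4π)) = -0.12920749

-0.129207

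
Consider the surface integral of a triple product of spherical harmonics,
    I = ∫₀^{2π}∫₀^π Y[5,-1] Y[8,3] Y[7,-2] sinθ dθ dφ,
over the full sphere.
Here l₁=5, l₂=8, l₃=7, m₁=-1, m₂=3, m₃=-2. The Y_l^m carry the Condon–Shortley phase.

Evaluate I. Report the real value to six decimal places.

-0.113347

Rules hold: Σm=0, L=20 even, 3≤7≤13.
N = 11·17·15 = 2805
Δ = 6!·4!·10!/21! = 1/814773960
Racah Σ t=1..5: t=1:−1/87091200 t=2:+1/4976640 t=3:−1/2073600 t=4:+1/4976640 t=5:−1/87091200 = -1/9676800
⇒ 3j(5 8 7; 0 0 0)² = 360/46189, sgn +1
Racah Σ t=2..6: t=2:+1/418037760 t=3:−1/17418240 t=4:+1/5806080 t=5:−1/12441600 t=6:+1/248832000 = 61/1492992000
⇒ 3j(5 8 7; -1 3 -2)² = 3721/503880, sgn -1
4πI² = N·(3j₀)²·(3jₘ)² = 167445/1037153
I = -1·√(0.161447/4π) = -0.11334693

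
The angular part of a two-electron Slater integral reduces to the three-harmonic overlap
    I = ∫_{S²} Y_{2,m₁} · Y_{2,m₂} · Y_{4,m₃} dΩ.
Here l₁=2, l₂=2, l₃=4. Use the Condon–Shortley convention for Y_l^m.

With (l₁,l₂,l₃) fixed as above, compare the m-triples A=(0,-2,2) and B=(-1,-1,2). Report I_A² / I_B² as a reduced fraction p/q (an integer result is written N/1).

Shared (l₁,l₂,l₃)=(2,2,4): N and (l;000)² cancel in I_A²/I_B².
A: Δ = 0!·4!·4!/9! = 1/630; Racah Σ t=0..0: t=0:+1/96 = 1/96; ⇒ 3j(2 2 4; 0 -2 2)² = 1/42, sgn +1
B: Δ = 0!·4!·4!/9! = 1/630; Racah Σ t=0..0: t=0:+1/36 = 1/36; ⇒ 3j(2 2 4; -1 -1 2)² = 4/63, sgn +1
I_A²/I_B² = (1/42)/(4/63) = 3/8

3/8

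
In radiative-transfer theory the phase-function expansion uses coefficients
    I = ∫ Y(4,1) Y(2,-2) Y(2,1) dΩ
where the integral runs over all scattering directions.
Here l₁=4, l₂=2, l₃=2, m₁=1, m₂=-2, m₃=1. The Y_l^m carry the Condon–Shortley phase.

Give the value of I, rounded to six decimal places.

-0.090112

m-sum 0 ✓  L=8 even ✓  2≤2≤6 ✓
Π(2lᵢ+1) = 9×5×5 = 225
triangle coeff Δ(4,2,2) = 1/630
Σ_t [2,2]: t=2:+1/16 = 1/16
(3j)²=2/35 [(4 2 2; 0 0 0)], sign=+1
Σ_t [0,0]: t=0:+1/144 = 1/144
(3j)²=1/126 [(4 2 2; 1 -2 1)], sign=-1
⇒ 4πI² = 5/49
I = (-1)√(5/49/(4π)) = -0.09011188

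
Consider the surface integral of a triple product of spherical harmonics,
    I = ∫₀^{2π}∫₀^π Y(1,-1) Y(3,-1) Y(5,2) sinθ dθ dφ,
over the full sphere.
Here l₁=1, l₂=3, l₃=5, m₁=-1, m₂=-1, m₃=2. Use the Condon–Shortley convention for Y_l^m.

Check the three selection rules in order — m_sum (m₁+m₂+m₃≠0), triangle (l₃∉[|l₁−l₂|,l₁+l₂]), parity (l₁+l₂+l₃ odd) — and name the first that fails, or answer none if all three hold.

triangle

Σmᵢ = 0  ✓
l₃∈[|l₁−l₂|,l₁+l₂]=[2,4], have l₃=5  ✗
Σlᵢ = 9 ⇒ odd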